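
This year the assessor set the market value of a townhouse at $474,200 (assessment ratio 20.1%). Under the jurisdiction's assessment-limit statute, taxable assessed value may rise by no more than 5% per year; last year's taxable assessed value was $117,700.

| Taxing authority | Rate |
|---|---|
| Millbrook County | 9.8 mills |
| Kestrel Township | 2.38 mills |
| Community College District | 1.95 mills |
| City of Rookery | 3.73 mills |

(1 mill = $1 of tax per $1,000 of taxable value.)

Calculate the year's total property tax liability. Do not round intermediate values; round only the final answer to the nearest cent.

$1,702.31

Uncapped assessed value = $474,200 × 0.201 = $95,314.2
Cap limit = $117,700 × 1.05 = $123,585
Taxable assessed value = min($95,314.2, $123,585) = $95,314.2 (cap does not bind)
Millbrook County: $95,314.2 × 0.0098 = $934.07916
Kestrel Township: $95,314.2 × 0.00238 = $226.847796
Community College District: $95,314.2 × 0.00195 = $185.86269
City of Rookery: $95,314.2 × 0.00373 = $355.521966
Total = $1,702.311612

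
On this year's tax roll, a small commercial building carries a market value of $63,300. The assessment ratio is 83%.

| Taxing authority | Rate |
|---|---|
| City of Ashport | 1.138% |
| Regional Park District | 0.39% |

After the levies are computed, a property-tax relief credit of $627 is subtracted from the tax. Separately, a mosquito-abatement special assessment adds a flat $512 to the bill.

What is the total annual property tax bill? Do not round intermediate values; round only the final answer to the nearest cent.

$687.80

Assessed value = $63,300 × 0.83 = $52,539
City of Ashport: $52,539 × 0.01138 = $597.89382
Regional Park District: $52,539 × 0.0039 = $204.9021
Levies subtotal = $802.79592
After credit = $802.79592 − $627 = $175.79592
Total = $175.79592 + $512 = $687.79592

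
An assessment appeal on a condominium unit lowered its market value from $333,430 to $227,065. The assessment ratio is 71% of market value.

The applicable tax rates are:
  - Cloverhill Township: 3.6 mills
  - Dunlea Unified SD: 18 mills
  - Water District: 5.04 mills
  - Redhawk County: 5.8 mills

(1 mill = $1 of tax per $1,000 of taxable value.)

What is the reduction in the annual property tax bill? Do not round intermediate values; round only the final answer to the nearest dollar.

$2,450

Old assessed value = $333,430 × 0.71 = $236,735.3
New assessed value = $227,065 × 0.71 = $161,216.15
Combined rate = 0.0036 + 0.018 + 0.00504 + 0.0058 = 0.03244
Old tax = $236,735.3 × 0.03244 = $7,679.693132
New tax = $161,216.15 × 0.03244 = $5,229.851906
Reduction = $7,679.693132 − $5,229.851906 = $2,449.841226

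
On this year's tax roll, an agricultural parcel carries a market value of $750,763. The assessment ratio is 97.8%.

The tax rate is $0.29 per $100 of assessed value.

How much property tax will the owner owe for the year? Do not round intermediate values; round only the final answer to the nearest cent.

$2,129.31

Assessed value = $750,763 × 0.978 = $734,246.214
Tax = $734,246.214 × 0.0029 = $2,129.3140206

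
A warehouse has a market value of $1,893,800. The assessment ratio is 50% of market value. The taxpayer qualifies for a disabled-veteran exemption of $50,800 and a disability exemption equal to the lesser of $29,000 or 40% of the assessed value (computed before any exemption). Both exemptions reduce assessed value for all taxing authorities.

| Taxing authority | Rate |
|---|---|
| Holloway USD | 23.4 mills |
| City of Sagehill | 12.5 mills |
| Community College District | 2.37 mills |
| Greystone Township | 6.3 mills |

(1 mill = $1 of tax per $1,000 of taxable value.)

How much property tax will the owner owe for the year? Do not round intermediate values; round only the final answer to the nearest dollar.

Assessed value = $1,893,800 × 0.5 = $946,900
Disability exemption = min($29,000, 40% × $946,900) = min($29,000, $378,760) = $29,000 (dollar cap binds)
Taxable value = $946,900 − $50,800 − $29,000 = $867,100
Holloway USD: $867,100 × 0.0234 = $20,290.14
City of Sagehill: $867,100 × 0.0125 = $10,838.75
Community College District: $867,100 × 0.00237 = $2,055.027
Greystone Township: $867,100 × 0.0063 = $5,462.73
Total = $38,646.647

$38,647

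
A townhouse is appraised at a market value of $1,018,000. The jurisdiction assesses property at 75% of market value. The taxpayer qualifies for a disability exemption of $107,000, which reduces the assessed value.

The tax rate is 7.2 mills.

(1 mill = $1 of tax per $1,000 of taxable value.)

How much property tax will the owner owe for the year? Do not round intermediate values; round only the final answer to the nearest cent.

$4,726.80

Assessed value = $1,018,000 × 0.75 = $763,500
Taxable value = $763,500 − $107,000 = $656,500
Tax = $656,500 × 0.0072 = $4,726.8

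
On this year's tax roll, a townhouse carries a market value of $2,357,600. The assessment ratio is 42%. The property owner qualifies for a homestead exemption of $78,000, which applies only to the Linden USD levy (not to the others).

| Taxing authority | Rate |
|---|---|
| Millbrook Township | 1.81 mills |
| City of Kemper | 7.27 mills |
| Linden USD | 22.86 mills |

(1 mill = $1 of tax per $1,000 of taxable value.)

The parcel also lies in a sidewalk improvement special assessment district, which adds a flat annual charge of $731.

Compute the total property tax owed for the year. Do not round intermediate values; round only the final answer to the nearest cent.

$30,574.65

Assessed value = $2,357,600 × 0.42 = $990,192
Millbrook Township: $990,192 × 0.00181 = $1,792.24752
City of Kemper: $990,192 × 0.00727 = $7,198.69584
Linden USD: ($990,192 − $78,000) × 0.02286 = $912,192 × 0.02286 = $20,852.70912
Levies subtotal = $29,843.65248
Total = $29,843.65248 + $731 = $30,574.65248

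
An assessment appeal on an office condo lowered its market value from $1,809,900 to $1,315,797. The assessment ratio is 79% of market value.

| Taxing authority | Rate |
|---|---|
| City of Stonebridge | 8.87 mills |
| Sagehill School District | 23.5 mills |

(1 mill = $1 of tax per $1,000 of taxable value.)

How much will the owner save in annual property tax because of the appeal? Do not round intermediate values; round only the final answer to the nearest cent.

Old assessed value = $1,809,900 × 0.79 = $1,429,821
New assessed value = $1,315,797 × 0.79 = $1,039,479.63
Combined rate = 0.00887 + 0.0235 = 0.03237
Old tax = $1,429,821 × 0.03237 = $46,283.30577
New tax = $1,039,479.63 × 0.03237 = $33,647.9556231
Reduction = $46,283.30577 − $33,647.9556231 = $12,635.3501469

$12,635.35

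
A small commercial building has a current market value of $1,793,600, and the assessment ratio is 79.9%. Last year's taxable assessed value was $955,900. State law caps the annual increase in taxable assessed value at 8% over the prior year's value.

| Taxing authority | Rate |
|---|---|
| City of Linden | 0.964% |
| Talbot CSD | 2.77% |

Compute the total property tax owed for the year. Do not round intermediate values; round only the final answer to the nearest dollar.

$38,549

Uncapped assessed value = $1,793,600 × 0.799 = $1,433,086.4
Cap limit = $955,900 × 1.08 = $1,032,372
Taxable assessed value = min($1,433,086.4, $1,032,372) = $1,032,372 (cap binds)
City of Linden: $1,032,372 × 0.00964 = $9,952.06608
Talbot CSD: $1,032,372 × 0.0277 = $28,596.7044
Total = $38,548.77048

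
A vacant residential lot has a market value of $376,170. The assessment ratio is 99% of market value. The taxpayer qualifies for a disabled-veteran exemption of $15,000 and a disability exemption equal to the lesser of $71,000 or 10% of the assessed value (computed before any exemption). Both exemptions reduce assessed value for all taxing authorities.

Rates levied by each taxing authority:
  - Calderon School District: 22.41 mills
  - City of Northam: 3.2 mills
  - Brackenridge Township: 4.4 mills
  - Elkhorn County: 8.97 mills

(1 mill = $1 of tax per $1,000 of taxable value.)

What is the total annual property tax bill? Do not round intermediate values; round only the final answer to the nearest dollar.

Assessed value = $376,170 × 0.99 = $372,408.3
Disability exemption = min($71,000, 10% × $372,408.3) = min($71,000, $37,240.83) = $37,240.83 (percentage binds)
Taxable value = $372,408.3 − $15,000 − $37,240.83 = $320,167.47
Calderon School District: $320,167.47 × 0.02241 = $7,174.9530027
City of Northam: $320,167.47 × 0.0032 = $1,024.535904
Brackenridge Township: $320,167.47 × 0.0044 = $1,408.736868
Elkhorn County: $320,167.47 × 0.00897 = $2,871.9022059
Total = $12,480.1279806

$12,480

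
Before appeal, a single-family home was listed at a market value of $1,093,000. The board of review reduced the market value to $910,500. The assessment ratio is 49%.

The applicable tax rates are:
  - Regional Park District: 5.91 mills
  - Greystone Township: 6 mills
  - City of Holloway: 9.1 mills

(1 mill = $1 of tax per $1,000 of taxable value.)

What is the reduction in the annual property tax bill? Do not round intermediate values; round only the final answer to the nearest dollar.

$1,879

Old assessed value = $1,093,000 × 0.49 = $535,570
New assessed value = $910,500 × 0.49 = $446,145
Combined rate = 0.00591 + 0.006 + 0.0091 = 0.02101
Old tax = $535,570 × 0.02101 = $11,252.3257
New tax = $446,145 × 0.02101 = $9,373.50645
Reduction = $11,252.3257 − $9,373.50645 = $1,878.81925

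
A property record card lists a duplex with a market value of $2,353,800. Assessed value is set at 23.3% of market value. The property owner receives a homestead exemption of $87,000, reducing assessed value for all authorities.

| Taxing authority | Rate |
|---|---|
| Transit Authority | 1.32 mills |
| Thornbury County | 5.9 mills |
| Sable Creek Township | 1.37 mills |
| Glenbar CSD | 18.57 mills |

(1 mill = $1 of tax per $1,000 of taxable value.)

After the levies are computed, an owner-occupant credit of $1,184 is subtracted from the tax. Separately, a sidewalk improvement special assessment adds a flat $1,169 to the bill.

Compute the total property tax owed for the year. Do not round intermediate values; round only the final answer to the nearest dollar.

Assessed value = $2,353,800 × 0.233 = $548,435.4
Taxable value = $548,435.4 − $87,000 = $461,435.4
Transit Authority: $461,435.4 × 0.00132 = $609.094728
Thornbury County: $461,435.4 × 0.0059 = $2,722.46886
Sable Creek Township: $461,435.4 × 0.00137 = $632.166498
Glenbar CSD: $461,435.4 × 0.01857 = $8,568.855378
Levies subtotal = $12,532.585464
After credit = $12,532.585464 − $1,184 = $11,348.585464
Total = $11,348.585464 + $1,169 = $12,517.585464

$12,518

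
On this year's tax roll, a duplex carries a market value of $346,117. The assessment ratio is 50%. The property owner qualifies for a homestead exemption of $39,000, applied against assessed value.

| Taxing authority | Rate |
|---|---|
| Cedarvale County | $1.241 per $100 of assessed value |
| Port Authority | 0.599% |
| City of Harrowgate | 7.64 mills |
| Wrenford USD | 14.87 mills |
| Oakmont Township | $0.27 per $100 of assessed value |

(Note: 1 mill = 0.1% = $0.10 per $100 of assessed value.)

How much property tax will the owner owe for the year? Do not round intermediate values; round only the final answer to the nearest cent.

$5,846.29

Assessed value = $346,117 × 0.5 = $173,058.5
Taxable value = $173,058.5 − $39,000 = $134,058.5
Cedarvale County: $134,058.5 × 0.01241 = $1,663.665985
Port Authority: $134,058.5 × 0.00599 = $803.010415
City of Harrowgate: $134,058.5 × 0.00764 = $1,024.20694
Wrenford USD: $134,058.5 × 0.01487 = $1,993.449895
Oakmont Township: $134,058.5 × 0.0027 = $361.95795
Total = $5,846.291185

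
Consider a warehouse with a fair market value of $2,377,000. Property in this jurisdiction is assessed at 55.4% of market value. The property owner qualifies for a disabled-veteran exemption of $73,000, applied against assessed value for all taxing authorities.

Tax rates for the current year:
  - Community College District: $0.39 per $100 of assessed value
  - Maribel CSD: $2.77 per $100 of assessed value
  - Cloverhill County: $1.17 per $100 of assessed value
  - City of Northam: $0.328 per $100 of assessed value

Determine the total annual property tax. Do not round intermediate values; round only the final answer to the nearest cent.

Assessed value = $2,377,000 × 0.554 = $1,316,858
Taxable value = $1,316,858 − $73,000 = $1,243,858
Community College District: $1,243,858 × 0.0039 = $4,851.0462
Maribel CSD: $1,243,858 × 0.0277 = $34,454.8666
Cloverhill County: $1,243,858 × 0.0117 = $14,553.1386
City of Northam: $1,243,858 × 0.00328 = $4,079.85424
Total = $4,851.0462 + $34,454.8666 + $14,553.1386 + $4,079.85424 = $57,938.90564

$57,938.91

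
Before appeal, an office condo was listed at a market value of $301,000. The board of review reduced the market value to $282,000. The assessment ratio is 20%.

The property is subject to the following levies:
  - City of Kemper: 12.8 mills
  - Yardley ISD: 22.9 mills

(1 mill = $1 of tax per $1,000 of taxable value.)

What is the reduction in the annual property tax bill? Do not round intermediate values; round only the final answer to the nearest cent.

$135.66

Old assessed value = $301,000 × 0.2 = $60,200
New assessed value = $282,000 × 0.2 = $56,400
Combined rate = 0.0128 + 0.0229 = 0.0357
Old tax = $60,200 × 0.0357 = $2,149.14
New tax = $56,400 × 0.0357 = $2,013.48
Reduction = $2,149.14 − $2,013.48 = $135.66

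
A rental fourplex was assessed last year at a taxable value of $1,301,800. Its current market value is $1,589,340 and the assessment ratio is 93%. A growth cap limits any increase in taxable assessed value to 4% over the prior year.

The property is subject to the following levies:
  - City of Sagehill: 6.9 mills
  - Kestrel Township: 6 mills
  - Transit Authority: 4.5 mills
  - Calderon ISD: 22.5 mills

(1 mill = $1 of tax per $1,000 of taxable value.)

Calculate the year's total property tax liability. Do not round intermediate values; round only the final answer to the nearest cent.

$54,019.49

Uncapped assessed value = $1,589,340 × 0.93 = $1,478,086.2
Cap limit = $1,301,800 × 1.04 = $1,353,872
Taxable assessed value = min($1,478,086.2, $1,353,872) = $1,353,872 (cap binds)
City of Sagehill: $1,353,872 × 0.0069 = $9,341.7168
Kestrel Township: $1,353,872 × 0.006 = $8,123.232
Transit Authority: $1,353,872 × 0.0045 = $6,092.424
Calderon ISD: $1,353,872 × 0.0225 = $30,462.12
Total = $54,019.4928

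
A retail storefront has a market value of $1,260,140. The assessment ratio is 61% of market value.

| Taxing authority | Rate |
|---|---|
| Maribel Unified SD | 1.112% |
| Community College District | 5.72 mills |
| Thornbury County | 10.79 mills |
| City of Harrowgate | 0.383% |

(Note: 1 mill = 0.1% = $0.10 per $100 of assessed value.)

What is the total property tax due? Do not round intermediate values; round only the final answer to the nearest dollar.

$24,183

Assessed value = $1,260,140 × 0.61 = $768,685.4
Maribel Unified SD: $768,685.4 × 0.01112 = $8,547.781648
Community College District: $768,685.4 × 0.00572 = $4,396.880488
Thornbury County: $768,685.4 × 0.01079 = $8,294.115466
City of Harrowgate: $768,685.4 × 0.00383 = $2,944.065082
Total = $24,182.842684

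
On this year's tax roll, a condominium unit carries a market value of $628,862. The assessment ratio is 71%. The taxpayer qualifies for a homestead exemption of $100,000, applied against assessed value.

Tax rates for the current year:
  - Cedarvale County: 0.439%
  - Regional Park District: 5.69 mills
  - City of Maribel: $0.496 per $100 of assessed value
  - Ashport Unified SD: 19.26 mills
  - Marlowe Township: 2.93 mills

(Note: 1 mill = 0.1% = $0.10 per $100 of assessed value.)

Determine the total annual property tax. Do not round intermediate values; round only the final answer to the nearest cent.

Assessed value = $628,862 × 0.71 = $446,492.02
Taxable value = $446,492.02 − $100,000 = $346,492.02
Cedarvale County: $346,492.02 × 0.00439 = $1,521.0999678
Regional Park District: $346,492.02 × 0.00569 = $1,971.5395938
City of Maribel: $346,492.02 × 0.00496 = $1,718.6004192
Ashport Unified SD: $346,492.02 × 0.01926 = $6,673.4363052
Marlowe Township: $346,492.02 × 0.00293 = $1,015.2216186
Total = $12,899.8979046

$12,899.90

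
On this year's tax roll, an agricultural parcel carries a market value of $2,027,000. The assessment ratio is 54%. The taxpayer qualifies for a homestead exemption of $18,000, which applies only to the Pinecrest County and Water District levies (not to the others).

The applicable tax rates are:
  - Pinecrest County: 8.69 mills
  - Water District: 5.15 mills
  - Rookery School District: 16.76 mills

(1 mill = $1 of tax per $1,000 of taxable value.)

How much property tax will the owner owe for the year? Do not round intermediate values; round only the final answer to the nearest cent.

$33,245.03

Assessed value = $2,027,000 × 0.54 = $1,094,580
Pinecrest County: ($1,094,580 − $18,000) × 0.00869 = $1,076,580 × 0.00869 = $9,355.4802
Water District: ($1,094,580 − $18,000) × 0.00515 = $1,076,580 × 0.00515 = $5,544.387
Rookery School District: $1,094,580 × 0.01676 = $18,345.1608
Total = $33,245.028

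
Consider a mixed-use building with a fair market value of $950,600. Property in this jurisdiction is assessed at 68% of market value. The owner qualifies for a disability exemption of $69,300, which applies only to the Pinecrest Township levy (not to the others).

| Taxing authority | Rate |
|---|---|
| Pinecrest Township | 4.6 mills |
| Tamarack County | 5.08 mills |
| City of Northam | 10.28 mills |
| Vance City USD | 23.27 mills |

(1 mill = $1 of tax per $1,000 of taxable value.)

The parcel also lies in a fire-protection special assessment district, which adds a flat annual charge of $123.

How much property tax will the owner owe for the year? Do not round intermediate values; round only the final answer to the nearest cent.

$27,748.44

Assessed value = $950,600 × 0.68 = $646,408
Pinecrest Township: ($646,408 − $69,300) × 0.0046 = $577,108 × 0.0046 = $2,654.6968
Tamarack County: $646,408 × 0.00508 = $3,283.75264
City of Northam: $646,408 × 0.01028 = $6,645.07424
Vance City USD: $646,408 × 0.02327 = $15,041.91416
Levies subtotal = $27,625.43784
Total = $27,625.43784 + $123 = $27,748.43784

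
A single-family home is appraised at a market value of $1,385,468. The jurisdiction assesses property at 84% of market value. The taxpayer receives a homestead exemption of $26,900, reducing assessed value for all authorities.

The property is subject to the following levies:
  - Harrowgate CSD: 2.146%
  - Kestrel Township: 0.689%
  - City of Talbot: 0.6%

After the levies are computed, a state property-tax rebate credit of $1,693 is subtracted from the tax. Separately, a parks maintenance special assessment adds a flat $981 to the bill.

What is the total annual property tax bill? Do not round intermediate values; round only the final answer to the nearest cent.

Assessed value = $1,385,468 × 0.84 = $1,163,793.12
Taxable value = $1,163,793.12 − $26,900 = $1,136,893.12
Harrowgate CSD: $1,136,893.12 × 0.02146 = $24,397.7263552
Kestrel Township: $1,136,893.12 × 0.00689 = $7,833.1935968
City of Talbot: $1,136,893.12 × 0.006 = $6,821.35872
Levies subtotal = $39,052.278672
After credit = $39,052.278672 − $1,693 = $37,359.278672
Total = $37,359.278672 + $981 = $38,340.278672

$38,340.28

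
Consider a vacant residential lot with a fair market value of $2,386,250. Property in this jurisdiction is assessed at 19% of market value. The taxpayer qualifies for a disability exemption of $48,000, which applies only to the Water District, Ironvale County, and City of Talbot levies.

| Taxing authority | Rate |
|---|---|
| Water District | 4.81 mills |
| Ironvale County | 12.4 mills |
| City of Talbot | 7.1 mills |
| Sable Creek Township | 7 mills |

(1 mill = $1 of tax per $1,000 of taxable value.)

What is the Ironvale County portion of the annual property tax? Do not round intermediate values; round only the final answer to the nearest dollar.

Assessed value = $2,386,250 × 0.19 = $453,387.5
Ironvale County taxable value = $453,387.5 − $48,000 = $405,387.5
Ironvale County levy = $405,387.5 × 0.0124 = $5,026.805

$5,027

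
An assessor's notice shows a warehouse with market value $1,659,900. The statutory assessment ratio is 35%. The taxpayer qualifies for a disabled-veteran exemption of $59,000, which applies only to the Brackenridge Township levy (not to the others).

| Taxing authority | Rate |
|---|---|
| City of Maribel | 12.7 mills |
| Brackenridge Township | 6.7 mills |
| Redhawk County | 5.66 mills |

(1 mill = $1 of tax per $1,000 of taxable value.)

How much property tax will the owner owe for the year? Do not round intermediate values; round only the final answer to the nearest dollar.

Assessed value = $1,659,900 × 0.35 = $580,965
City of Maribel: $580,965 × 0.0127 = $7,378.2555
Brackenridge Township: ($580,965 − $59,000) × 0.0067 = $521,965 × 0.0067 = $3,497.1655
Redhawk County: $580,965 × 0.00566 = $3,288.2619
Total = $14,163.6829

$14,164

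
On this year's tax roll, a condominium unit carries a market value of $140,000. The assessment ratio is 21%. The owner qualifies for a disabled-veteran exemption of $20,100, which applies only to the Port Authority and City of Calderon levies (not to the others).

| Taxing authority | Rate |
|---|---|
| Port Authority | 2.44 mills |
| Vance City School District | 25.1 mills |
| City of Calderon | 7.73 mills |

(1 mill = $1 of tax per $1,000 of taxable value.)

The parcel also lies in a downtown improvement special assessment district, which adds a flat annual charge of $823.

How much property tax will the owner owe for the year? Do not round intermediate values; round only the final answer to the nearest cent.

$1,655.52

Assessed value = $140,000 × 0.21 = $29,400
Port Authority: ($29,400 − $20,100) × 0.00244 = $9,300 × 0.00244 = $22.692
Vance City School District: $29,400 × 0.0251 = $737.94
City of Calderon: ($29,400 − $20,100) × 0.00773 = $9,300 × 0.00773 = $71.889
Levies subtotal = $832.521
Total = $832.521 + $823 = $1,655.521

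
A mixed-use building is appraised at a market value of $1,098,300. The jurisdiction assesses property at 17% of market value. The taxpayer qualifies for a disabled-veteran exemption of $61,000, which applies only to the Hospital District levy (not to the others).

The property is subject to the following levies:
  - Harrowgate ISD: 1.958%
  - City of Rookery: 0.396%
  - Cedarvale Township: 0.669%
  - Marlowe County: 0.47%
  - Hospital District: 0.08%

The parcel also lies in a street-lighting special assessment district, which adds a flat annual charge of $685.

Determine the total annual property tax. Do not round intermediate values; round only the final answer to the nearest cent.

Assessed value = $1,098,300 × 0.17 = $186,711
Harrowgate ISD: $186,711 × 0.01958 = $3,655.80138
City of Rookery: $186,711 × 0.00396 = $739.37556
Cedarvale Township: $186,711 × 0.00669 = $1,249.09659
Marlowe County: $186,711 × 0.0047 = $877.5417
Hospital District: ($186,711 − $61,000) × 0.0008 = $125,711 × 0.0008 = $100.5688
Levies subtotal = $6,622.38403
Total = $6,622.38403 + $685 = $7,307.38403

$7,307.38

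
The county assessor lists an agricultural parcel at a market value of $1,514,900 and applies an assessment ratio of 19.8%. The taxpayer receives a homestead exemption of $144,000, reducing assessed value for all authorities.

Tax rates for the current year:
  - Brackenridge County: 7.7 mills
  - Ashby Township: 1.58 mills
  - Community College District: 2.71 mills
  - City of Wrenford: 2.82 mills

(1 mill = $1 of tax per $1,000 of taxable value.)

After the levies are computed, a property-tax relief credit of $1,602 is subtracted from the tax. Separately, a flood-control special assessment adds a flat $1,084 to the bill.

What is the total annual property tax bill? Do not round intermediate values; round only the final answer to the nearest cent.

Assessed value = $1,514,900 × 0.198 = $299,950.2
Taxable value = $299,950.2 − $144,000 = $155,950.2
Brackenridge County: $155,950.2 × 0.0077 = $1,200.81654
Ashby Township: $155,950.2 × 0.00158 = $246.401316
Community College District: $155,950.2 × 0.00271 = $422.625042
City of Wrenford: $155,950.2 × 0.00282 = $439.779564
Levies subtotal = $2,309.622462
After credit = $2,309.622462 − $1,602 = $707.622462
Total = $707.622462 + $1,084 = $1,791.622462

$1,791.62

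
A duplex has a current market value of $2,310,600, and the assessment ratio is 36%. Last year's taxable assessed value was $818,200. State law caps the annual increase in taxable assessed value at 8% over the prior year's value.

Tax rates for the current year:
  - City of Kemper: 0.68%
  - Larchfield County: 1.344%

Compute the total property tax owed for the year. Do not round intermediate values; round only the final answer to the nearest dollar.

Uncapped assessed value = $2,310,600 × 0.36 = $831,816
Cap limit = $818,200 × 1.08 = $883,656
Taxable assessed value = min($831,816, $883,656) = $831,816 (cap does not bind)
City of Kemper: $831,816 × 0.0068 = $5,656.3488
Larchfield County: $831,816 × 0.01344 = $11,179.60704
Total = $16,835.95584

$16,836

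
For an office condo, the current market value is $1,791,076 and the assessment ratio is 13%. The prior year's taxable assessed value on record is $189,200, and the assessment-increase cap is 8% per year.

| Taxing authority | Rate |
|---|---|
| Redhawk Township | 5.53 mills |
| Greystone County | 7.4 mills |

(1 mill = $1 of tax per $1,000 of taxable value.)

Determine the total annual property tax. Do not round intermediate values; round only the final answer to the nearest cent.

$2,642.06

Uncapped assessed value = $1,791,076 × 0.13 = $232,839.88
Cap limit = $189,200 × 1.08 = $204,336
Taxable assessed value = min($232,839.88, $204,336) = $204,336 (cap binds)
Redhawk Township: $204,336 × 0.00553 = $1,129.97808
Greystone County: $204,336 × 0.0074 = $1,512.0864
Total = $2,642.06448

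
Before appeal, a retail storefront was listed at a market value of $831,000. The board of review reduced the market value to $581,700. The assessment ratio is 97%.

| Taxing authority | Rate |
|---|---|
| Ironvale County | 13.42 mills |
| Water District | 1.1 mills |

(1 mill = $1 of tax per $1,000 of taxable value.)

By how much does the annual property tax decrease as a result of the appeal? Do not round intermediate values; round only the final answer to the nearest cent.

$3,511.24

Old assessed value = $831,000 × 0.97 = $806,070
New assessed value = $581,700 × 0.97 = $564,249
Combined rate = 0.01342 + 0.0011 = 0.01452
Old tax = $806,070 × 0.01452 = $11,704.1364
New tax = $564,249 × 0.01452 = $8,192.89548
Reduction = $11,704.1364 − $8,192.89548 = $3,511.24092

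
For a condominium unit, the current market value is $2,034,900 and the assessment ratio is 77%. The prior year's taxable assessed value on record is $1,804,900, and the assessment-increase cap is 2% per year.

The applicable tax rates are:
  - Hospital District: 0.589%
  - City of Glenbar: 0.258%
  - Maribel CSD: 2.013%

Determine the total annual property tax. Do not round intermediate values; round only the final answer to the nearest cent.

Uncapped assessed value = $2,034,900 × 0.77 = $1,566,873
Cap limit = $1,804,900 × 1.02 = $1,840,998
Taxable assessed value = min($1,566,873, $1,840,998) = $1,566,873 (cap does not bind)
Hospital District: $1,566,873 × 0.00589 = $9,228.88197
City of Glenbar: $1,566,873 × 0.00258 = $4,042.53234
Maribel CSD: $1,566,873 × 0.02013 = $31,541.15349
Total = $44,812.5678

$44,812.57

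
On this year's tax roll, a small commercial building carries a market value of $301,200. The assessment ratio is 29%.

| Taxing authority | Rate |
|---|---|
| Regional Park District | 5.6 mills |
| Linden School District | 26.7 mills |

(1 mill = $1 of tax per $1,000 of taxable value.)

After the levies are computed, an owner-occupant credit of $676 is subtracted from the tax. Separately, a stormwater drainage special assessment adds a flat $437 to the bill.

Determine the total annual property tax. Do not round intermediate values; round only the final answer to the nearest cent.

Assessed value = $301,200 × 0.29 = $87,348
Regional Park District: $87,348 × 0.0056 = $489.1488
Linden School District: $87,348 × 0.0267 = $2,332.1916
Levies subtotal = $2,821.3404
After credit = $2,821.3404 − $676 = $2,145.3404
Total = $2,145.3404 + $437 = $2,582.3404

$2,582.34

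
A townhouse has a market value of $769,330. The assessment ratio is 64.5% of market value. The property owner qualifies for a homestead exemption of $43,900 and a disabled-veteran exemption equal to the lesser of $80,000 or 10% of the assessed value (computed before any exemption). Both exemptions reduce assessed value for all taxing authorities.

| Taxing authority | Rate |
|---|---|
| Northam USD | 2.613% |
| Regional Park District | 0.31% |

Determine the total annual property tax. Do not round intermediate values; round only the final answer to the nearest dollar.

Assessed value = $769,330 × 0.645 = $496,217.85
Disabled-veteran exemption = min($80,000, 10% × $496,217.85) = min($80,000, $49,621.785) = $49,621.785 (percentage binds)
Taxable value = $496,217.85 − $43,900 − $49,621.785 = $402,696.065
Northam USD: $402,696.065 × 0.02613 = $10,522.44817845
Regional Park District: $402,696.065 × 0.0031 = $1,248.3578015
Total = $11,770.80597995

$11,771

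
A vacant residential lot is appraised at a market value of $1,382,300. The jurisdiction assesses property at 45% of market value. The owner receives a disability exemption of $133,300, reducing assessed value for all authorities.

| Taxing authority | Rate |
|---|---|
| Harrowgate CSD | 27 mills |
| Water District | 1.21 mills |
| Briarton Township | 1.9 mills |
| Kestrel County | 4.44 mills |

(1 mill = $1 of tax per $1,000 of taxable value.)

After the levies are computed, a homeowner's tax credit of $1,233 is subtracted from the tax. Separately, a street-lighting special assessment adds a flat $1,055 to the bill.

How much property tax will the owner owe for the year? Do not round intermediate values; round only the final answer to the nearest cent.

$16,707.79

Assessed value = $1,382,300 × 0.45 = $622,035
Taxable value = $622,035 − $133,300 = $488,735
Harrowgate CSD: $488,735 × 0.027 = $13,195.845
Water District: $488,735 × 0.00121 = $591.36935
Briarton Township: $488,735 × 0.0019 = $928.5965
Kestrel County: $488,735 × 0.00444 = $2,169.9834
Levies subtotal = $16,885.79425
After credit = $16,885.79425 − $1,233 = $15,652.79425
Total = $15,652.79425 + $1,055 = $16,707.79425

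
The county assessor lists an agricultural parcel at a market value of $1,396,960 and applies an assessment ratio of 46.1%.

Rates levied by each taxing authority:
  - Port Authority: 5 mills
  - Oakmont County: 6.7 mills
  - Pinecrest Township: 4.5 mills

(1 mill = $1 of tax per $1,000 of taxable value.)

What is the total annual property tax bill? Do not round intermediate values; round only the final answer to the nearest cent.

$10,432.78

Assessed value = $1,396,960 × 0.461 = $643,998.56
Port Authority: $643,998.56 × 0.005 = $3,219.9928
Oakmont County: $643,998.56 × 0.0067 = $4,314.790352
Pinecrest Township: $643,998.56 × 0.0045 = $2,897.99352
Total = $3,219.9928 + $4,314.790352 + $2,897.99352 = $10,432.776672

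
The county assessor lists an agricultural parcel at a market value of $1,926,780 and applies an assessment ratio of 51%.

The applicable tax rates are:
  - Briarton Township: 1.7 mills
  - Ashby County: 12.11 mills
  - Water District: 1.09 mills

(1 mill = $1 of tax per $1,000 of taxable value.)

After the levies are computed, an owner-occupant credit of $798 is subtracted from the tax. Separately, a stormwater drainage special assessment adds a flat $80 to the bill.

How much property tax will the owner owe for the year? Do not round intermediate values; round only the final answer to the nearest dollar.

$13,924

Assessed value = $1,926,780 × 0.51 = $982,657.8
Briarton Township: $982,657.8 × 0.0017 = $1,670.51826
Ashby County: $982,657.8 × 0.01211 = $11,899.985958
Water District: $982,657.8 × 0.00109 = $1,071.097002
Levies subtotal = $14,641.60122
After credit = $14,641.60122 − $798 = $13,843.60122
Total = $13,843.60122 + $80 = $13,923.60122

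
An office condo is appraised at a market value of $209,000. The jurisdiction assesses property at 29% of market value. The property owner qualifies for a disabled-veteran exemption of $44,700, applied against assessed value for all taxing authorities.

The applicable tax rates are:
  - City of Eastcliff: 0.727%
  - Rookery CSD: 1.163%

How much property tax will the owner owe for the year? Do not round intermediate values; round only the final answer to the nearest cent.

$300.70

Assessed value = $209,000 × 0.29 = $60,610
Taxable value = $60,610 − $44,700 = $15,910
City of Eastcliff: $15,910 × 0.00727 = $115.6657
Rookery CSD: $15,910 × 0.01163 = $185.0333
Total = $115.6657 + $185.0333 = $300.699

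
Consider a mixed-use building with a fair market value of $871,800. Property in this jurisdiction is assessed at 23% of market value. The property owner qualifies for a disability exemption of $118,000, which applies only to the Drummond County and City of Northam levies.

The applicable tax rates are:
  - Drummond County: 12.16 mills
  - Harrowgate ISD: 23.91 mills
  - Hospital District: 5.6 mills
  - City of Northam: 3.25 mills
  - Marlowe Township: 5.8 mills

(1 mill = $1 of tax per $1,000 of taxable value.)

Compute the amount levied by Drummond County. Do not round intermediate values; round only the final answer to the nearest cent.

$1,003.37

Assessed value = $871,800 × 0.23 = $200,514
Drummond County taxable value = $200,514 − $118,000 = $82,514
Drummond County levy = $82,514 × 0.01216 = $1,003.37024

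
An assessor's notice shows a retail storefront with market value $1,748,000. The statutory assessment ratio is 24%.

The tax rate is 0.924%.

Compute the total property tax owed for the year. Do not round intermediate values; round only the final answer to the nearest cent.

$3,876.36

Assessed value = $1,748,000 × 0.24 = $419,520
Tax = $419,520 × 0.00924 = $3,876.3648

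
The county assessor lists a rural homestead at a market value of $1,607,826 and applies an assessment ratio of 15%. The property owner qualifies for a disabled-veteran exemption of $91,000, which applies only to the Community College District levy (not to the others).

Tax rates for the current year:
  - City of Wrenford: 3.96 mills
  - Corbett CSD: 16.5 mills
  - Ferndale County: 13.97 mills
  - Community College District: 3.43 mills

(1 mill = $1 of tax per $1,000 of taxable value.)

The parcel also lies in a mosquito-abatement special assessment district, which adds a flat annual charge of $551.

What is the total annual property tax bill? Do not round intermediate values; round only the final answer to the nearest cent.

$9,369.71

Assessed value = $1,607,826 × 0.15 = $241,173.9
City of Wrenford: $241,173.9 × 0.00396 = $955.048644
Corbett CSD: $241,173.9 × 0.0165 = $3,979.36935
Ferndale County: $241,173.9 × 0.01397 = $3,369.199383
Community College District: ($241,173.9 − $91,000) × 0.00343 = $150,173.9 × 0.00343 = $515.096477
Levies subtotal = $8,818.713854
Total = $8,818.713854 + $551 = $9,369.713854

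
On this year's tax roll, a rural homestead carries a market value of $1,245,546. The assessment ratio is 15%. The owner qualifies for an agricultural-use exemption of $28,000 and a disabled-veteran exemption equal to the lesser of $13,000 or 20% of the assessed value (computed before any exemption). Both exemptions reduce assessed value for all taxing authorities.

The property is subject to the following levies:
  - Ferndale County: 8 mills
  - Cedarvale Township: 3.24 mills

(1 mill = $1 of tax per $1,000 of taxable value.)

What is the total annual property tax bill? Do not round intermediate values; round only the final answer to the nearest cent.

Assessed value = $1,245,546 × 0.15 = $186,831.9
Disabled-veteran exemption = min($13,000, 20% × $186,831.9) = min($13,000, $37,366.38) = $13,000 (dollar cap binds)
Taxable value = $186,831.9 − $28,000 − $13,000 = $145,831.9
Ferndale County: $145,831.9 × 0.008 = $1,166.6552
Cedarvale Township: $145,831.9 × 0.00324 = $472.495356
Total = $1,639.150556

$1,639.15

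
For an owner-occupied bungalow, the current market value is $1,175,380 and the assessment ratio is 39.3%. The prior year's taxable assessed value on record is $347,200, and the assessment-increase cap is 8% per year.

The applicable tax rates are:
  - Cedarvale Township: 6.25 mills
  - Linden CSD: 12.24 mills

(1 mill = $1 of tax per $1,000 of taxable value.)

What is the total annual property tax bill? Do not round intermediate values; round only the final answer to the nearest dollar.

Uncapped assessed value = $1,175,380 × 0.393 = $461,924.34
Cap limit = $347,200 × 1.08 = $374,976
Taxable assessed value = min($461,924.34, $374,976) = $374,976 (cap binds)
Cedarvale Township: $374,976 × 0.00625 = $2,343.6
Linden CSD: $374,976 × 0.01224 = $4,589.70624
Total = $6,933.30624

$6,933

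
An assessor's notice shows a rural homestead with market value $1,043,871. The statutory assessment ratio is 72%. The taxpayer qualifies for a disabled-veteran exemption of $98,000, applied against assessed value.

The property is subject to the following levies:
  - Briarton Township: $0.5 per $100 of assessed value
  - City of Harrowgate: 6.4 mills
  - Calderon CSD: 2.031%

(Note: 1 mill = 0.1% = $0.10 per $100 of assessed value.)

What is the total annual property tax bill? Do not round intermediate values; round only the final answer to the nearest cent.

Assessed value = $1,043,871 × 0.72 = $751,587.12
Taxable value = $751,587.12 − $98,000 = $653,587.12
Briarton Township: $653,587.12 × 0.005 = $3,267.9356
City of Harrowgate: $653,587.12 × 0.0064 = $4,182.957568
Calderon CSD: $653,587.12 × 0.02031 = $13,274.3544072
Total = $20,725.2475752

$20,725.25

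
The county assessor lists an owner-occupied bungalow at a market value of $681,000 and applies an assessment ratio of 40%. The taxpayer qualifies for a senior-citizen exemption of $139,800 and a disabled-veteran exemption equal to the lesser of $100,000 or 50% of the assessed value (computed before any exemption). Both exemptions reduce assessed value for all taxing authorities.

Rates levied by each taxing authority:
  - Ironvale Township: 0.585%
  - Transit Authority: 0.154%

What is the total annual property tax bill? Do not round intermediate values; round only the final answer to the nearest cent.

$240.91

Assessed value = $681,000 × 0.4 = $272,400
Disabled-veteran exemption = min($100,000, 50% × $272,400) = min($100,000, $136,200) = $100,000 (dollar cap binds)
Taxable value = $272,400 − $139,800 − $100,000 = $32,600
Ironvale Township: $32,600 × 0.00585 = $190.71
Transit Authority: $32,600 × 0.00154 = $50.204
Total = $240.914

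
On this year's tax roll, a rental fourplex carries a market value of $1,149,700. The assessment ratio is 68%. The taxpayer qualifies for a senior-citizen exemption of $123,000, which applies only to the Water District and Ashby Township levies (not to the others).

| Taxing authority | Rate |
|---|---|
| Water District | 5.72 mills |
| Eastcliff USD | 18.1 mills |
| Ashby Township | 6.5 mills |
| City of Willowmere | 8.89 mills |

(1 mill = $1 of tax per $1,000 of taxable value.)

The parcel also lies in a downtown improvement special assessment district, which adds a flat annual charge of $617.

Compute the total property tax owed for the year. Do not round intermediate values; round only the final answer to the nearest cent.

Assessed value = $1,149,700 × 0.68 = $781,796
Water District: ($781,796 − $123,000) × 0.00572 = $658,796 × 0.00572 = $3,768.31312
Eastcliff USD: $781,796 × 0.0181 = $14,150.5076
Ashby Township: ($781,796 − $123,000) × 0.0065 = $658,796 × 0.0065 = $4,282.174
City of Willowmere: $781,796 × 0.00889 = $6,950.16644
Levies subtotal = $29,151.16116
Total = $29,151.16116 + $617 = $29,768.16116

$29,768.16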